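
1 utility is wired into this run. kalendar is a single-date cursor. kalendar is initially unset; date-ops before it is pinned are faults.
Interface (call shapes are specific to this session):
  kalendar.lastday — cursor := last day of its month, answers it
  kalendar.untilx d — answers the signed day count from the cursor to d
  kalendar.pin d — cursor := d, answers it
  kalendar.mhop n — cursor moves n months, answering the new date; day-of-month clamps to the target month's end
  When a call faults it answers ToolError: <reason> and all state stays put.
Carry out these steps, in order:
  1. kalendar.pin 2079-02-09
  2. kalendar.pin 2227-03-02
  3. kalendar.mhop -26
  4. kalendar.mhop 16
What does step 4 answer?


==> pin(2079-02-09)
<== 2079-02-09
==> pin(2227-03-02)
<== 2227-03-02
==> mhop(-26)
<== 2225-01-02
==> mhop(16)
<== 2226-05-02

Answer: 2226-05-02


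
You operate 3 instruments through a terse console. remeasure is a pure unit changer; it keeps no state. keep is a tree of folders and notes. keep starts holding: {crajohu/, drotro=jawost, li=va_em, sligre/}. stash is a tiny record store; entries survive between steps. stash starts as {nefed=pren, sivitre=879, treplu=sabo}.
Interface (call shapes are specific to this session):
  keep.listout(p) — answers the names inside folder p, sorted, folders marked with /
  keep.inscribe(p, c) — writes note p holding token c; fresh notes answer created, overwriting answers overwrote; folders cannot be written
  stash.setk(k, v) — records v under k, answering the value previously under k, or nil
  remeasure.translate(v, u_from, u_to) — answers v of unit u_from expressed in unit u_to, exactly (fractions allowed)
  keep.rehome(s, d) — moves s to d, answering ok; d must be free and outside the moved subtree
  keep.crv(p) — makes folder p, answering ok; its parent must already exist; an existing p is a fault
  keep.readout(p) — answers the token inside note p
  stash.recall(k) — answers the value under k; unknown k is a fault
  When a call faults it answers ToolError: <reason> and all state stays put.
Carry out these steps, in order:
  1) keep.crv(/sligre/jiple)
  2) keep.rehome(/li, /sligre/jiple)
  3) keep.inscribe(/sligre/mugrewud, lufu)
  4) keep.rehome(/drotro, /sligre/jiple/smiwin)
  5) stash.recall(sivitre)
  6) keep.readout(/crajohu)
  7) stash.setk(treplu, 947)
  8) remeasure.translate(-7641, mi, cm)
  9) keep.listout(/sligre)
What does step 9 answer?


-- 1. keep.crv(p=/sligre/jiple) == ok
-- 2. keep.rehome(s=/li, d=/sligre/jiple) == ToolError: exists
-- 3. keep.inscribe(p=/sligre/mugrewud, c=lufu) == created
-- 4. keep.rehome(s=/drotro, d=/sligre/jiple/smiwin) == ok
-- 5. stash.recall(k=sivitre) == 879
-- 6. keep.readout(p=/crajohu) == ToolError: is a directory
-- 7. stash.setk(k=treplu, v=947) == sabo
-- 8. remeasure.translate(v=-7641, u_from=mi, u_to=cm) == -6148498752/5
-- 9. keep.listout(p=/sligre) == [jiple/, mugrewud]

Answer: [jiple/, mugrewud]


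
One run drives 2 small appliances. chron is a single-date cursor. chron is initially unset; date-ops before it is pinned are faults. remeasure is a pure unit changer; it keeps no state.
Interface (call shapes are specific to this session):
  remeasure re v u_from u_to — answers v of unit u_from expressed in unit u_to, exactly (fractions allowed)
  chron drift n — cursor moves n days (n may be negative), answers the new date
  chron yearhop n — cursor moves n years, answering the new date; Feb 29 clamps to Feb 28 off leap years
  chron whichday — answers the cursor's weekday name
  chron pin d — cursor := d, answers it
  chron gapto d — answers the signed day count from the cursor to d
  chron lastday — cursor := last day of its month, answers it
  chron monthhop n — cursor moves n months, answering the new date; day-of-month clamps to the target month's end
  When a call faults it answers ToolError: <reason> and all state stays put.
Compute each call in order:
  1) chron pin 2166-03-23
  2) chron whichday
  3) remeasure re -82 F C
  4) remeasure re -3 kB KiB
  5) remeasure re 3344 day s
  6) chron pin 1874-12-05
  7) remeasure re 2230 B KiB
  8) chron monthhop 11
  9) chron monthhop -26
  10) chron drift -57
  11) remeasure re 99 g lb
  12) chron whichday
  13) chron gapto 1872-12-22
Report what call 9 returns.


Answer: 1873-09-05

Derivation:
# chron pin(d=2166-03-23) -> 2166-03-23
# chron whichday() -> Sunday
# remeasure re(v=-82, u_from=F, u_to=C) -> -190/3
# remeasure re(v=-3, u_from=kB, u_to=KiB) -> -375/128
# remeasure re(v=3344, u_from=day, u_to=s) -> 288921600
# chron pin(d=1874-12-05) -> 1874-12-05
# remeasure re(v=2230, u_from=B, u_to=KiB) -> 1115/512
# chron monthhop(n=11) -> 1875-11-05
# chron monthhop(n=-26) -> 1873-09-05
# chron drift(n=-57) -> 1873-07-10
# remeasure re(v=99, u_from=g, u_to=lb) -> 900000/4123567
# chron whichday() -> Thursday
# chron gapto(d=1872-12-22) -> -200


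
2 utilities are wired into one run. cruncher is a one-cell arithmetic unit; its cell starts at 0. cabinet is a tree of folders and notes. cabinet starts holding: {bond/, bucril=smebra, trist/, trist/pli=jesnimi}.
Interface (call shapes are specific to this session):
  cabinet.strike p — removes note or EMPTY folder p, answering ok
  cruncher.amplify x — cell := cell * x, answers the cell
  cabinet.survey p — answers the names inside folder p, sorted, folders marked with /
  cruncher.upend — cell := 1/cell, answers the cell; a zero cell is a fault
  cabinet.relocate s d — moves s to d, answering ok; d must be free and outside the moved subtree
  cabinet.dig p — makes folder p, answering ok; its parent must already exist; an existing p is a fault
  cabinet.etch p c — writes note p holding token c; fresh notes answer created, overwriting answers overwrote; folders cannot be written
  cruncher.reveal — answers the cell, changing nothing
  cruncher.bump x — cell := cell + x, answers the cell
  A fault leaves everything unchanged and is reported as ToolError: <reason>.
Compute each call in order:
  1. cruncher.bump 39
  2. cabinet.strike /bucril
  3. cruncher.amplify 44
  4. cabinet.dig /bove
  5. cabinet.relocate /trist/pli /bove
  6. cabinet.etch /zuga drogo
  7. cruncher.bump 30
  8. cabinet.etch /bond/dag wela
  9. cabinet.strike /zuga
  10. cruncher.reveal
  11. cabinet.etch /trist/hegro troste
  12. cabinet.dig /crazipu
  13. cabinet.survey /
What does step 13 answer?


# cruncher.bump(x: 39) ~> 39
# cabinet.strike(p: /bucril) ~> ok
# cruncher.amplify(x: 44) ~> 1716
# cabinet.dig(p: /bove) ~> ok
# cabinet.relocate(s: /trist/pli, d: /bove) ~> ToolError: exists
# cabinet.etch(p: /zuga, c: drogo) ~> created
# cruncher.bump(x: 30) ~> 1746
# cabinet.etch(p: /bond/dag, c: wela) ~> created
# cabinet.strike(p: /zuga) ~> ok
# cruncher.reveal() ~> 1746
# cabinet.etch(p: /trist/hegro, c: troste) ~> created
# cabinet.dig(p: /crazipu) ~> ok
# cabinet.survey(p: /) ~> [bond/, bove/, crazipu/, trist/]

Answer: [bond/, bove/, crazipu/, trist/]


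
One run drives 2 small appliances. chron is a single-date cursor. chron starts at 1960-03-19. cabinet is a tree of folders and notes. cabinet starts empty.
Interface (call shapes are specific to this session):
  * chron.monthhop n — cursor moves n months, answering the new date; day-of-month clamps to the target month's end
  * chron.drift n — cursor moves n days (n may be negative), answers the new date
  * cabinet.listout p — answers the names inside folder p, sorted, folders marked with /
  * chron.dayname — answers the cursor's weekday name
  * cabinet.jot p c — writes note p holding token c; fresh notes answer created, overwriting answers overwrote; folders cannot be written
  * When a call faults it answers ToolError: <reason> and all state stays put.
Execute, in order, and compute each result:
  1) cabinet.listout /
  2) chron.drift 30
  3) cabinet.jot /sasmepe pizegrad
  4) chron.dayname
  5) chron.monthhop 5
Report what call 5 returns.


[in] cabinet.listout /
  []
[in] chron.drift 30
  1960-04-18
[in] cabinet.jot /sasmepe pizegrad
  created
[in] chron.dayname
  Monday
[in] chron.monthhop 5
  1960-09-18

Answer: 1960-09-18


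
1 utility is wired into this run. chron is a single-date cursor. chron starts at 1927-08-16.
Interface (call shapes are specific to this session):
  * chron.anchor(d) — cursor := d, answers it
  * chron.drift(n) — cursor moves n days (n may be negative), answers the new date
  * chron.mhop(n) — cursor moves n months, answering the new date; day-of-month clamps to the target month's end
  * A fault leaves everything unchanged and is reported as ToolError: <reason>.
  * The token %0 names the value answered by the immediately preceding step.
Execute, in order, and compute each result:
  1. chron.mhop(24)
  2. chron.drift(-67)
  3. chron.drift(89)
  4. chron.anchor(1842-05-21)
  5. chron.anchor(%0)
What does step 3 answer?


I use mhop on n=24, yielding 1929-08-16.
Invoking drift on n=-67, and see 1929-06-10.
Now I run drift on n=89, and get 1929-09-07.
I call anchor on d=1842-05-21, and get 1842-05-21.
I invoke anchor on d=%0, and observe 1842-05-21.

Answer: 1929-09-07


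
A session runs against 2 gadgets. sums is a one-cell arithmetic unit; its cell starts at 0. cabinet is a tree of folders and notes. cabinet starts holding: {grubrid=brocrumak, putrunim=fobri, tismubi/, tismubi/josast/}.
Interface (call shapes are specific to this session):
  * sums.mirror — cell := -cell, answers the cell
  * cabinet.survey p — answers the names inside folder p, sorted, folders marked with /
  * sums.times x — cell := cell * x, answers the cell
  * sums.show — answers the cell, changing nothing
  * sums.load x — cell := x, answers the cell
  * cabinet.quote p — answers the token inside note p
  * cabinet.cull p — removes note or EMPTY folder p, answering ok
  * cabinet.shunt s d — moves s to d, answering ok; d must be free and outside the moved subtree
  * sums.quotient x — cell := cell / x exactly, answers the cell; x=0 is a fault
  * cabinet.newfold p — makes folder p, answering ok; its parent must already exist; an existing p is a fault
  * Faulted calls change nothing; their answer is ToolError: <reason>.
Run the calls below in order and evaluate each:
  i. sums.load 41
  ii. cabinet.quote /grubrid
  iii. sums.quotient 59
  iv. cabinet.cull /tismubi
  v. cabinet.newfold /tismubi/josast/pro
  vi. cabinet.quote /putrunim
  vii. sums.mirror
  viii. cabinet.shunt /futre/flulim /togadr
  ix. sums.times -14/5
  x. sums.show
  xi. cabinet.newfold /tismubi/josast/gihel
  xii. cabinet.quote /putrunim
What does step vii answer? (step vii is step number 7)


-> load(x→41)
<- 41
-> quote(p→/grubrid)
<- brocrumak
-> quotient(x→59)
<- 41/59
-> cull(p→/tismubi)
<- ToolError: not empty
-> newfold(p→/tismubi/josast/pro)
<- ok
-> quote(p→/putrunim)
<- fobri
-> mirror()
<- -41/59
-> shunt(s→/futre/flulim, d→/togadr)
<- ToolError: not found
-> times(x→-14/5)
<- 574/295
-> show()
<- 574/295
-> newfold(p→/tismubi/josast/gihel)
<- ok
-> quote(p→/putrunim)
<- fobri

Answer: -41/59


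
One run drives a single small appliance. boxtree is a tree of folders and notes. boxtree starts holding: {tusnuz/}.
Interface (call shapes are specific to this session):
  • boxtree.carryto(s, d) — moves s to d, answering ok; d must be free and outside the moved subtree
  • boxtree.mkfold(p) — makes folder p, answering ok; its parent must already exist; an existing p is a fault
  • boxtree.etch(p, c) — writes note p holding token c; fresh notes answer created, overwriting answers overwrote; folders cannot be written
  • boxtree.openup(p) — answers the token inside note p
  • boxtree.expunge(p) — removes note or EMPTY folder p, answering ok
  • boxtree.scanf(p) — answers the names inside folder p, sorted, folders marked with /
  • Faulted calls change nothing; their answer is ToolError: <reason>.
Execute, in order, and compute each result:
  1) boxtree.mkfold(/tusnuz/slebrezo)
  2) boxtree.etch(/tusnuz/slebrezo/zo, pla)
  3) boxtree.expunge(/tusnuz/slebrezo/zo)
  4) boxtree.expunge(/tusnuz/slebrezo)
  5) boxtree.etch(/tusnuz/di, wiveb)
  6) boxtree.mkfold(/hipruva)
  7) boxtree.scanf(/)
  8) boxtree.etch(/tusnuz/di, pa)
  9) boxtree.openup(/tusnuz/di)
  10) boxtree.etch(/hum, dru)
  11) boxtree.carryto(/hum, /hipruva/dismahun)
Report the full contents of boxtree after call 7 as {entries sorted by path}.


→ boxtree.mkfold(p=/tusnuz/slebrezo)
← ok
→ boxtree.etch(p=/tusnuz/slebrezo/zo, c=pla)
← created
→ boxtree.expunge(p=/tusnuz/slebrezo/zo)
← ok
→ boxtree.expunge(p=/tusnuz/slebrezo)
← ok
→ boxtree.etch(p=/tusnuz/di, c=wiveb)
← created
→ boxtree.mkfold(p=/hipruva)
← ok
→ boxtree.scanf(p=/)
← [hipruva/, tusnuz/]
→ boxtree.etch(p=/tusnuz/di, c=pa)
← overwrote
→ boxtree.openup(p=/tusnuz/di)
← pa
→ boxtree.etch(p=/hum, c=dru)
← created
→ boxtree.carryto(s=/hum, d=/hipruva/dismahun)
← ok

Answer: {hipruva/, tusnuz/, tusnuz/di=wiveb}


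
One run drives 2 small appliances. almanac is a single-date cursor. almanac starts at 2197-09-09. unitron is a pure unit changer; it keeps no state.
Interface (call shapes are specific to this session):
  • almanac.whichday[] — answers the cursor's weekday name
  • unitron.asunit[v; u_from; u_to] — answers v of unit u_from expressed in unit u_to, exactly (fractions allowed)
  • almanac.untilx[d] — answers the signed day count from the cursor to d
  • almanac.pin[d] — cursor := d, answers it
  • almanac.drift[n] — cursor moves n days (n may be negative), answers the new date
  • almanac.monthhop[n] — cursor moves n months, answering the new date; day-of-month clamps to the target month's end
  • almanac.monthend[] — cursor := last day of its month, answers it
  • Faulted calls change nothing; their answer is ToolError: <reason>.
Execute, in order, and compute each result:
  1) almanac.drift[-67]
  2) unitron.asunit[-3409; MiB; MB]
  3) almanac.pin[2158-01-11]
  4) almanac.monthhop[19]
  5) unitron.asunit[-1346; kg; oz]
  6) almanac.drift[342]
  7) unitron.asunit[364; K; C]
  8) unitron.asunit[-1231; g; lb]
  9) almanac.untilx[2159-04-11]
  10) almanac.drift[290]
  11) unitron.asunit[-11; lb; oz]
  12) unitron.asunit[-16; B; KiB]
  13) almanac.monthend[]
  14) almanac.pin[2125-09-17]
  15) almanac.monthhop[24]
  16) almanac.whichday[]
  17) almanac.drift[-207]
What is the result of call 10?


I use almanac.drift on -67: 2197-07-04.
Calling unitron.asunit on -3409, MiB, MB, → -55853056/15625.
Calling almanac.pin on 2158-01-11, which returns 2158-01-11.
Calling almanac.monthhop on 19, — result: 2159-08-11.
Using unitron.asunit on -1346, kg, oz, yielding -2153600000000/45359237.
I invoke almanac.drift on 342, which returns 2160-07-18.
Next I call unitron.asunit on 364, K, C, and see 1817/20.
Now I run unitron.asunit on -1231, g, lb, and get -123100000/45359237.
I call almanac.untilx on 2159-04-11, which returns -464.
Using almanac.drift on 290, and observe 2161-05-04.
I use unitron.asunit on -11, lb, oz, — result: -176.
Calling unitron.asunit on -16, B, KiB, yielding -1/64.
Next I call almanac.monthend, and see 2161-05-31.
Next I call almanac.pin on 2125-09-17, and get 2125-09-17.
Calling almanac.monthhop on 24, and observe 2127-09-17.
Next I call almanac.whichday, and get Wednesday.
I invoke almanac.drift on -207, yielding 2127-02-22.

Answer: 2161-05-04


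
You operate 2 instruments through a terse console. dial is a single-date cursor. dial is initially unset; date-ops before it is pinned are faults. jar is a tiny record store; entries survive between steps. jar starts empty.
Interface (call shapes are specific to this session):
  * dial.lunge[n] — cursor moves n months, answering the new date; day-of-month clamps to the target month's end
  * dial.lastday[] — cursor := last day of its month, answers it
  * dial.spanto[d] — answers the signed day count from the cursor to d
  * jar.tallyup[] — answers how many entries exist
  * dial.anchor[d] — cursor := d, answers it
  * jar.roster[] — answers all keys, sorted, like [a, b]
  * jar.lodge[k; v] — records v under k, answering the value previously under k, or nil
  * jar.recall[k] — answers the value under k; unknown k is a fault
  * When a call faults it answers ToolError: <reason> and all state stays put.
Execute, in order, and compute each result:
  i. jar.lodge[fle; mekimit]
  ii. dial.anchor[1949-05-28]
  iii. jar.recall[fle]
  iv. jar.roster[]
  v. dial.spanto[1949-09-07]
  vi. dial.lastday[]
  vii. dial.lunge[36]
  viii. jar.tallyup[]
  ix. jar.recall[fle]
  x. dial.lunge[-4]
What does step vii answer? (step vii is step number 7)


>> lodge(k='fle', v='mekimit')
<< nil
>> anchor(d='1949-05-28')
<< 1949-05-28
>> recall(k='fle')
<< mekimit
>> roster()
<< [fle]
>> spanto(d='1949-09-07')
<< 102
>> lastday()
<< 1949-05-31
>> lunge(n='36')
<< 1952-05-31
>> tallyup()
<< 1
>> recall(k='fle')
<< mekimit
>> lunge(n='-4')
<< 1952-01-31

Answer: 1952-05-31


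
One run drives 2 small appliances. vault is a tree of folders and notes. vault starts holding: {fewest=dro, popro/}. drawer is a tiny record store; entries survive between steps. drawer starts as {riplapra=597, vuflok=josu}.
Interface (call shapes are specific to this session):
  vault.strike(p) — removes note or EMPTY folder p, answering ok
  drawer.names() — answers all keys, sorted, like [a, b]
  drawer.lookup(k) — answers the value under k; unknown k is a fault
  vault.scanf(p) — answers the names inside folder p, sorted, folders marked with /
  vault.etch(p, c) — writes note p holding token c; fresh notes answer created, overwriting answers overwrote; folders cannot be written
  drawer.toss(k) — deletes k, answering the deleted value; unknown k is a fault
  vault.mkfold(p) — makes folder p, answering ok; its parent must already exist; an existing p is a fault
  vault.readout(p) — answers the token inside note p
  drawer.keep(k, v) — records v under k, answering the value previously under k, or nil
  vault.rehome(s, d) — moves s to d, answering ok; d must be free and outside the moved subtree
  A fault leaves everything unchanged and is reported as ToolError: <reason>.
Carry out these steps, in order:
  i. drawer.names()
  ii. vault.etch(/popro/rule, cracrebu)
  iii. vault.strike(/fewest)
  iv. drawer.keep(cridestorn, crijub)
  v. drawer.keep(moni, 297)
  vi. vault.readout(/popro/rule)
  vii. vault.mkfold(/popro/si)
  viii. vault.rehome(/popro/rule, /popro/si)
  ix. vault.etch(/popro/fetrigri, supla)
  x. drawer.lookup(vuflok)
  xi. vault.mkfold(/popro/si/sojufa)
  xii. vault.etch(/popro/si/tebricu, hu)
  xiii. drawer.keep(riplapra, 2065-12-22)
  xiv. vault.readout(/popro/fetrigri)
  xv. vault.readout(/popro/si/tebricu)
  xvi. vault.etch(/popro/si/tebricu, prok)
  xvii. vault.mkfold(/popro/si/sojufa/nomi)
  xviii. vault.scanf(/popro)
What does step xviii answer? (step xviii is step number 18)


>>> names
  [riplapra, vuflok]
>>> etch p: /popro/rule c: cracrebu
  created
>>> strike p: /fewest
  ok
>>> keep k: cridestorn v: crijub
  nil
>>> keep k: moni v: 297
  nil
>>> readout p: /popro/rule
  cracrebu
>>> mkfold p: /popro/si
  ok
>>> rehome s: /popro/rule d: /popro/si
  ToolError: exists
>>> etch p: /popro/fetrigri c: supla
  created
>>> lookup k: vuflok
  josu
>>> mkfold p: /popro/si/sojufa
  ok
>>> etch p: /popro/si/tebricu c: hu
  created
>>> keep k: riplapra v: 2065-12-22
  597
>>> readout p: /popro/fetrigri
  supla
>>> readout p: /popro/si/tebricu
  hu
>>> etch p: /popro/si/tebricu c: prok
  overwrote
>>> mkfold p: /popro/si/sojufa/nomi
  ok
>>> scanf p: /popro
  [fetrigri, rule, si/]

Answer: [fetrigri, rule, si/]


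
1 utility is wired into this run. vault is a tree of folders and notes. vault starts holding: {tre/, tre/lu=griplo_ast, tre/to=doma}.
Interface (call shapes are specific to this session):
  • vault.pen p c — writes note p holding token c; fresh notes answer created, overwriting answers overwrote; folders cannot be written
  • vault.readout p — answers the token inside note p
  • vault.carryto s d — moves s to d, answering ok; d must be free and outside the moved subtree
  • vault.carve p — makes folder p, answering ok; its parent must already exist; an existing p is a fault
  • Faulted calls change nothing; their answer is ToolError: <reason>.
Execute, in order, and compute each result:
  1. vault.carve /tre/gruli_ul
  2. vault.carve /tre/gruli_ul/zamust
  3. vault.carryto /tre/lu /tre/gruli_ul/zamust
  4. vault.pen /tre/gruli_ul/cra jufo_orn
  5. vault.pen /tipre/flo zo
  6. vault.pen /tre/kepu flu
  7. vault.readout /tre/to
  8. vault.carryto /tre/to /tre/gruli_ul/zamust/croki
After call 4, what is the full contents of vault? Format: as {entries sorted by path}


Answer: {tre/, tre/gruli_ul/, tre/gruli_ul/cra=jufo_orn, tre/gruli_ul/zamust/, tre/lu=griplo_ast, tre/to=doma}

Derivation:
% carve p='/tre/gruli_ul'
  ok
% carve p='/tre/gruli_ul/zamust'
  ok
% carryto s='/tre/lu' d='/tre/gruli_ul/zamust'
  ToolError: exists
% pen p='/tre/gruli_ul/cra' c='jufo_orn'
  created
% pen p='/tipre/flo' c='zo'
  ToolError: no parent
% pen p='/tre/kepu' c='flu'
  created
% readout p='/tre/to'
  doma
% carryto s='/tre/to' d='/tre/gruli_ul/zamust/croki'
  ok


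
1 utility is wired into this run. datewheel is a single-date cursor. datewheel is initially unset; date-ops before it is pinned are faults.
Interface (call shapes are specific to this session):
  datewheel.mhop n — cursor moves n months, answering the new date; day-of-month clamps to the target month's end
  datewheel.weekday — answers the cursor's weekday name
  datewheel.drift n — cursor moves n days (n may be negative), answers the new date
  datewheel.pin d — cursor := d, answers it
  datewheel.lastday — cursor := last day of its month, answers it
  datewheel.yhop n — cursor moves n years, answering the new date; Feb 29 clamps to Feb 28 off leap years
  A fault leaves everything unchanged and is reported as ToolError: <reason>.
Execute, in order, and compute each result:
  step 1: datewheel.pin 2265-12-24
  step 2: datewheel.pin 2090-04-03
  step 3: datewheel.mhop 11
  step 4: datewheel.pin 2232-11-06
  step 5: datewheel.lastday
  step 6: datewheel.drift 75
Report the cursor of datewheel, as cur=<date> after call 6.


>>> pin d: 2265-12-24
[out] 2265-12-24
>>> pin d: 2090-04-03
[out] 2090-04-03
>>> mhop n: 11
[out] 2091-03-03
>>> pin d: 2232-11-06
[out] 2232-11-06
>>> lastday
[out] 2232-11-30
>>> drift n: 75
[out] 2233-02-13

Answer: cur=2233-02-13


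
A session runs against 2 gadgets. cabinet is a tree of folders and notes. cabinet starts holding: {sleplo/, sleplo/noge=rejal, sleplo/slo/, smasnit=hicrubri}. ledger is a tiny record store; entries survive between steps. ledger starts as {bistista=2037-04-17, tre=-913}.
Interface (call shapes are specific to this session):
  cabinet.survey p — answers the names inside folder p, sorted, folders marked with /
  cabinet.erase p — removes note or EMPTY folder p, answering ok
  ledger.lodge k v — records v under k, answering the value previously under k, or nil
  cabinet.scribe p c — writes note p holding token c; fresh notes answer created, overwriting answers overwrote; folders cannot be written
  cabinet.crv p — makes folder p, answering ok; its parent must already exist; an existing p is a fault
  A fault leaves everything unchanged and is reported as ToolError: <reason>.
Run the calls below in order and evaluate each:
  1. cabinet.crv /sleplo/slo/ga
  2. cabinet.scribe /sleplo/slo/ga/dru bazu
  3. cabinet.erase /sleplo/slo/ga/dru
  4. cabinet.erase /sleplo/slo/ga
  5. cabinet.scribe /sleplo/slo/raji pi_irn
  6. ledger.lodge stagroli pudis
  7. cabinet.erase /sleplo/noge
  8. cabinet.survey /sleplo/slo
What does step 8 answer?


Answer: [raji]

Derivation:
Using cabinet.crv on p='/sleplo/slo/ga': ok.
Invoking cabinet.scribe on p='/sleplo/slo/ga/dru', c='bazu', and see created.
Calling cabinet.erase on p='/sleplo/slo/ga/dru', which returns ok.
Next I call cabinet.erase on p='/sleplo/slo/ga', → ok.
I call cabinet.scribe on p='/sleplo/slo/raji', c='pi_irn', and see created.
Invoking ledger.lodge on k='stagroli', v='pudis', which returns nil.
Using cabinet.erase on p='/sleplo/noge', → ok.
Then cabinet.survey on p='/sleplo/slo', which returns [raji].


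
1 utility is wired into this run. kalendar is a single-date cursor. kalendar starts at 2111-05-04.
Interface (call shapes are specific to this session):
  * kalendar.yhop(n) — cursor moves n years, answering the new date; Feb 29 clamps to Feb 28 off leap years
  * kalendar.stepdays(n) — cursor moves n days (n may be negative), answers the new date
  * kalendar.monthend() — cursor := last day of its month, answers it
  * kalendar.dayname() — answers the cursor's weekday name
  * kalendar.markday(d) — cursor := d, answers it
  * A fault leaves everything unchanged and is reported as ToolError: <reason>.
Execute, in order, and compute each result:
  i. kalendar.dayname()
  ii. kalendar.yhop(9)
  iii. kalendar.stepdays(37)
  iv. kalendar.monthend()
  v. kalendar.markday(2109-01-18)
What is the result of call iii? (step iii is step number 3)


Answer: 2120-06-10

Derivation:
==> kalendar.dayname()
<== Monday
==> kalendar.yhop(n=9)
<== 2120-05-04
==> kalendar.stepdays(n=37)
<== 2120-06-10
==> kalendar.monthend()
<== 2120-06-30
==> kalendar.markday(d=2109-01-18)
<== 2109-01-18


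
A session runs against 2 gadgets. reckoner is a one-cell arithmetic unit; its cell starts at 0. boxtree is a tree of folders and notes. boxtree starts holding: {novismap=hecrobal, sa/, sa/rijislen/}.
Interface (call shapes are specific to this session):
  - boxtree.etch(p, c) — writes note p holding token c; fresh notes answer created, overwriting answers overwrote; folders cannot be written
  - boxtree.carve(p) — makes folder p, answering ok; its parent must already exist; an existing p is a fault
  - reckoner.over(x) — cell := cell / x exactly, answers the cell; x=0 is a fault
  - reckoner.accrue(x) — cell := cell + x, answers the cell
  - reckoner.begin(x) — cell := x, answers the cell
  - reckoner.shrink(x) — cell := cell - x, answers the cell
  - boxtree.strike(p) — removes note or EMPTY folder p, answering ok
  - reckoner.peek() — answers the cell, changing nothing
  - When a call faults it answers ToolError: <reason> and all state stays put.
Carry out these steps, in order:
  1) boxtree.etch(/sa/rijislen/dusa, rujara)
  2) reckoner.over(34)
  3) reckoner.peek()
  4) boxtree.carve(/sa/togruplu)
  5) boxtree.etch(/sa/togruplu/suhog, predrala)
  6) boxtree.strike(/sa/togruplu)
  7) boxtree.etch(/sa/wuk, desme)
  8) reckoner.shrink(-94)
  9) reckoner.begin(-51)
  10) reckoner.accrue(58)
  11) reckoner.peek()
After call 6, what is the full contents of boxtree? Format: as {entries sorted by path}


>>> boxtree.etch p: /sa/rijislen/dusa c: rujara
[out] created
>>> reckoner.over x: 34
[out] 0
>>> reckoner.peek
[out] 0
>>> boxtree.carve p: /sa/togruplu
[out] ok
>>> boxtree.etch p: /sa/togruplu/suhog c: predrala
[out] created
>>> boxtree.strike p: /sa/togruplu
[out] ToolError: not empty
>>> boxtree.etch p: /sa/wuk c: desme
[out] created
>>> reckoner.shrink x: -94
[out] 94
>>> reckoner.begin x: -51
[out] -51
>>> reckoner.accrue x: 58
[out] 7
>>> reckoner.peek
[out] 7

Answer: {novismap=hecrobal, sa/, sa/rijislen/, sa/rijislen/dusa=rujara, sa/togruplu/, sa/togruplu/suhog=predrala}


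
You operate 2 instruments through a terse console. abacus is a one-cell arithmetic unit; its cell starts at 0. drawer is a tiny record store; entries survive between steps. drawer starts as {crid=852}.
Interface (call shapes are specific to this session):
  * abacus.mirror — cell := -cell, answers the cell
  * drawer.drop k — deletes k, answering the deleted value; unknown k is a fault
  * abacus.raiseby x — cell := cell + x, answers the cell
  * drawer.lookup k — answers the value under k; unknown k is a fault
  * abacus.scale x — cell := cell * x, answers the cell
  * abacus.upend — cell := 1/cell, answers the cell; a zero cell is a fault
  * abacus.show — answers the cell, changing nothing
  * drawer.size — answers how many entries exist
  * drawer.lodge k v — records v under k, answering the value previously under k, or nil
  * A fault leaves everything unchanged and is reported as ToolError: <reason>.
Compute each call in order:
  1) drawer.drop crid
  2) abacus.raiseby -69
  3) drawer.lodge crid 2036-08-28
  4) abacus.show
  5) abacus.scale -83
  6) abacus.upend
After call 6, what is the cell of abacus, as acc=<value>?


Answer: acc=1/5727

Derivation:
# 1. drop(crid) -> 852
# 2. raiseby(-69) -> -69
# 3. lodge(crid, 2036-08-28) -> nil
# 4. show() -> -69
# 5. scale(-83) -> 5727
# 6. upend() -> 1/5727


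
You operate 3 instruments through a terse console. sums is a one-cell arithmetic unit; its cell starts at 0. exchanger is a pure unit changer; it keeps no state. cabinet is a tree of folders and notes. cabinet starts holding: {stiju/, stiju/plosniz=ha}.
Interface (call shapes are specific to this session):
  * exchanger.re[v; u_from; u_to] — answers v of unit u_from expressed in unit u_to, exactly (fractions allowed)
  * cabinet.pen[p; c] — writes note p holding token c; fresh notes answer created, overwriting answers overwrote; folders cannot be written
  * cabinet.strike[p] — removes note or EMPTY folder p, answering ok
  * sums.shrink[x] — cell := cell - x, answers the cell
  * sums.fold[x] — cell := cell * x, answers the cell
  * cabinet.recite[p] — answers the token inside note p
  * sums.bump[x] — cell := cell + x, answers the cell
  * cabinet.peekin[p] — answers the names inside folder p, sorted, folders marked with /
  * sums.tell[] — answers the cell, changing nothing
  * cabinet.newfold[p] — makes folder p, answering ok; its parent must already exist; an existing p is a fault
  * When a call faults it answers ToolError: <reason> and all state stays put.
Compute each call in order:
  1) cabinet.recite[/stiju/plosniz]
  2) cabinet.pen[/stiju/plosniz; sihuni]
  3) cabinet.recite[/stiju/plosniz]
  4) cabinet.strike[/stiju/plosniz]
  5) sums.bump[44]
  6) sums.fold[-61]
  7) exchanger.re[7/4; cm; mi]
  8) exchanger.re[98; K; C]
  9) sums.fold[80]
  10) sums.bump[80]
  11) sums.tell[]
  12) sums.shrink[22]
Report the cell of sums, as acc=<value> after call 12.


Answer: acc=-214662

Derivation:
I run cabinet.recite passing p='/stiju/plosniz', giving ha.
Then cabinet.pen passing p='/stiju/plosniz', c='sihuni', giving overwrote.
Invoking cabinet.recite passing p='/stiju/plosniz', which returns sihuni.
I use cabinet.strike passing p='/stiju/plosniz', which returns ok.
Invoking sums.bump passing x='44', — result: 44.
I try sums.fold passing x='-61': -2684.
Then exchanger.re passing v='7/4', u_from='cm', u_to='mi', → 35/3218688.
Invoking exchanger.re passing v='98', u_from='K', u_to='C', giving -3503/20.
I invoke sums.fold passing x='80', — result: -214720.
Invoking sums.bump passing x='80', and observe -214640.
I try sums.tell: -214640.
Calling sums.shrink passing x='22', → -214662.


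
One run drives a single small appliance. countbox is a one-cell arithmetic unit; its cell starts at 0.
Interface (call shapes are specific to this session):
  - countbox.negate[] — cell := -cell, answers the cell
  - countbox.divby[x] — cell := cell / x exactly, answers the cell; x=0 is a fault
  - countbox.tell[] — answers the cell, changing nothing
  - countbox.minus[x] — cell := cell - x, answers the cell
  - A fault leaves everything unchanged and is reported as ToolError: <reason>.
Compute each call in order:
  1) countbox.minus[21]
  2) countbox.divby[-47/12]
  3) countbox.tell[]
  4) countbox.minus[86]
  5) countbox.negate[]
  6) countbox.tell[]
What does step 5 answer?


Answer: 3790/47

Derivation:
;; 1. countbox.minus(x→21) == -21
;; 2. countbox.divby(x→-47/12) == 252/47
;; 3. countbox.tell() == 252/47
;; 4. countbox.minus(x→86) == -3790/47
;; 5. countbox.negate() == 3790/47
;; 6. countbox.tell() == 3790/47


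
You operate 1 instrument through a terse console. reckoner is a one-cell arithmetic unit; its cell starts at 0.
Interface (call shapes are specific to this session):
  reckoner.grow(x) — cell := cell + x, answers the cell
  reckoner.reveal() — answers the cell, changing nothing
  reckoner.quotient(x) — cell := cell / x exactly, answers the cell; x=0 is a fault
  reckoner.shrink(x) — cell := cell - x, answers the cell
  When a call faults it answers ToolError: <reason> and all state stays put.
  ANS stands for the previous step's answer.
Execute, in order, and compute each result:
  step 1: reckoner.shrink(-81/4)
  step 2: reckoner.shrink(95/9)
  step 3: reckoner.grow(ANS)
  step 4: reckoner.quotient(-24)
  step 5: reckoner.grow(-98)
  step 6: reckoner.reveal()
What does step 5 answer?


Next I call reckoner.shrink with x=-81/4, → 81/4.
Using reckoner.shrink with x=95/9, yielding 349/36.
Next I call reckoner.grow with x=ANS, yielding 349/18.
I call reckoner.quotient with x=-24, which returns -349/432.
I use reckoner.grow with x=-98, yielding -42685/432.
Invoking reckoner.reveal, which returns -42685/432.

Answer: -42685/432


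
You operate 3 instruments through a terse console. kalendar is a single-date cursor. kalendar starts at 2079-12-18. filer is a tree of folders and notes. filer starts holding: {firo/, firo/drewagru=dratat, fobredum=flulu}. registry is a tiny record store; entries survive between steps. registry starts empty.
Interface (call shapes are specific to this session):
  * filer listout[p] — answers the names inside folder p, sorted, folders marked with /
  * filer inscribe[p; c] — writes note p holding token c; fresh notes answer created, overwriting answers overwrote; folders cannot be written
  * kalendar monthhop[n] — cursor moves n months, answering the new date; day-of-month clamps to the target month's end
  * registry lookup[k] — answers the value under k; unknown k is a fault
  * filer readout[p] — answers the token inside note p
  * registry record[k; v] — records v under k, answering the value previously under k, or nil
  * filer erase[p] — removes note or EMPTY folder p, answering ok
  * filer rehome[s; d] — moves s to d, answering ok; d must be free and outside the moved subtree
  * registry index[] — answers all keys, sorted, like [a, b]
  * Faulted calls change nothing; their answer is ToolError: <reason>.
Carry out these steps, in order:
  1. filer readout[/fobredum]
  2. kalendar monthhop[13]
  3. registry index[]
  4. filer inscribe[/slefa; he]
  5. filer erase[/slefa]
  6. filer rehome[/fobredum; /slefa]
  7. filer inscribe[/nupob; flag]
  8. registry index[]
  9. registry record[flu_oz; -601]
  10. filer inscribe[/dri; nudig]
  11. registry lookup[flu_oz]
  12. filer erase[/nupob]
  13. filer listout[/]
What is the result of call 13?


Answer: [dri, firo/, slefa]

Derivation:
CALL filer readout[/fobredum]
RET  flulu
CALL kalendar monthhop[13]
RET  2081-01-18
CALL registry index[]
RET  []
CALL filer inscribe[/slefa; he]
RET  created
CALL filer erase[/slefa]
RET  ok
CALL filer rehome[/fobredum; /slefa]
RET  ok
CALL filer inscribe[/nupob; flag]
RET  created
CALL registry index[]
RET  []
CALL registry record[flu_oz; -601]
RET  nil
CALL filer inscribe[/dri; nudig]
RET  created
CALL registry lookup[flu_oz]
RET  -601
CALL filer erase[/nupob]
RET  ok
CALL filer listout[/]
RET  [dri, firo/, slefa]


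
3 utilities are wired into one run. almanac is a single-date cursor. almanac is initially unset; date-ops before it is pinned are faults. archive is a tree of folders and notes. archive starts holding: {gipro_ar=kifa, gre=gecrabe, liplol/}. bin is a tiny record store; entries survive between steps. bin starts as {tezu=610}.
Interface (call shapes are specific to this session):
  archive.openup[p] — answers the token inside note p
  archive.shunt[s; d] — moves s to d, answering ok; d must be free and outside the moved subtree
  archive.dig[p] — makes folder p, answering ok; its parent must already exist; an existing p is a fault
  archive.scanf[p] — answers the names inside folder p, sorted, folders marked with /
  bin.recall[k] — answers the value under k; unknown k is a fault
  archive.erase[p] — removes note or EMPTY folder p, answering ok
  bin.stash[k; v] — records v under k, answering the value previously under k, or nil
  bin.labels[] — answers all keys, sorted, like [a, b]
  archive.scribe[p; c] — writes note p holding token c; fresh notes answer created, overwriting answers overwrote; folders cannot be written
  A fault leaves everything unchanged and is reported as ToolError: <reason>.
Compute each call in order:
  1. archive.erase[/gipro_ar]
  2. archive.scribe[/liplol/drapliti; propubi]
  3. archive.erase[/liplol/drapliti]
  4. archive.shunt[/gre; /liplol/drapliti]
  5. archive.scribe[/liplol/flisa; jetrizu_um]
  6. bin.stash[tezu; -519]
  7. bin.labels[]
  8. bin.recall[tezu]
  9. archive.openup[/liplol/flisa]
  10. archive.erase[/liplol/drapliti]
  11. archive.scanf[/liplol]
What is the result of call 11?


Answer: [flisa]

Derivation:
;; 1. archive.erase(p='/gipro_ar') == ok
;; 2. archive.scribe(p='/liplol/drapliti', c='propubi') == created
;; 3. archive.erase(p='/liplol/drapliti') == ok
;; 4. archive.shunt(s='/gre', d='/liplol/drapliti') == ok
;; 5. archive.scribe(p='/liplol/flisa', c='jetrizu_um') == created
;; 6. bin.stash(k='tezu', v='-519') == 610
;; 7. bin.labels() == [tezu]
;; 8. bin.recall(k='tezu') == -519
;; 9. archive.openup(p='/liplol/flisa') == jetrizu_um
;; 10. archive.erase(p='/liplol/drapliti') == ok
;; 11. archive.scanf(p='/liplol') == [flisa]


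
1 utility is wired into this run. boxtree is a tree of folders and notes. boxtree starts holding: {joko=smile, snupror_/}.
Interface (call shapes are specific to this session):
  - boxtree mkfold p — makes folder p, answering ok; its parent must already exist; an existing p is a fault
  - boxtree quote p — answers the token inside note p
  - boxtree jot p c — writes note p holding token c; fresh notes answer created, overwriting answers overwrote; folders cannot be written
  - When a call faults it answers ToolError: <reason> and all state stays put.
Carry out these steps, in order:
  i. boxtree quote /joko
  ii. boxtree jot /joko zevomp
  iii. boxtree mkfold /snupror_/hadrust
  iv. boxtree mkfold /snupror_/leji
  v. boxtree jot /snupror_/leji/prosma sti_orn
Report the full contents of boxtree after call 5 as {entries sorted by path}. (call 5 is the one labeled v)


Answer: {joko=zevomp, snupror_/, snupror_/hadrust/, snupror_/leji/, snupror_/leji/prosma=sti_orn}

Derivation:
-- 1. boxtree quote(p=/joko) -> smile
-- 2. boxtree jot(p=/joko, c=zevomp) -> overwrote
-- 3. boxtree mkfold(p=/snupror_/hadrust) -> ok
-- 4. boxtree mkfold(p=/snupror_/leji) -> ok
-- 5. boxtree jot(p=/snupror_/leji/prosma, c=sti_orn) -> created


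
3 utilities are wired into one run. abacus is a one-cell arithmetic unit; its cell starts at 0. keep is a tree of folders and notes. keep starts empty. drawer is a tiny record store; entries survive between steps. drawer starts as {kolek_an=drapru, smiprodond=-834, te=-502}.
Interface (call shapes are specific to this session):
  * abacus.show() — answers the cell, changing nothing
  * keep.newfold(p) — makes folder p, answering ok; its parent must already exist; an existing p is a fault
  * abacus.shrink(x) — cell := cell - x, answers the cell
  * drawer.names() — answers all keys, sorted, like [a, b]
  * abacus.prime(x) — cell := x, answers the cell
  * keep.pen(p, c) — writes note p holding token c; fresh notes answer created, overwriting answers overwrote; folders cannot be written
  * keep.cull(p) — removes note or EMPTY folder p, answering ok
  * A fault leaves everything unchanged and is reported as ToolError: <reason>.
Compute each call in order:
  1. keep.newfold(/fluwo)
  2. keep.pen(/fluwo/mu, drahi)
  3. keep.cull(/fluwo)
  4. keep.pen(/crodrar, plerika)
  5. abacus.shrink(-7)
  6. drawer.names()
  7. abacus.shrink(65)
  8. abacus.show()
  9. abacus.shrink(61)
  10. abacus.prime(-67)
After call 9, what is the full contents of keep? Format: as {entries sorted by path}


Act: keep.newfold[p: /fluwo]
Obs: ok
Act: keep.pen[p: /fluwo/mu; c: drahi]
Obs: created
Act: keep.cull[p: /fluwo]
Obs: ToolError: not empty
Act: keep.pen[p: /crodrar; c: plerika]
Obs: created
Act: abacus.shrink[x: -7]
Obs: 7
Act: drawer.names[]
Obs: [kolek_an, smiprodond, te]
Act: abacus.shrink[x: 65]
Obs: -58
Act: abacus.show[]
Obs: -58
Act: abacus.shrink[x: 61]
Obs: -119
Act: abacus.prime[x: -67]
Obs: -67

Answer: {crodrar=plerika, fluwo/, fluwo/mu=drahi}
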